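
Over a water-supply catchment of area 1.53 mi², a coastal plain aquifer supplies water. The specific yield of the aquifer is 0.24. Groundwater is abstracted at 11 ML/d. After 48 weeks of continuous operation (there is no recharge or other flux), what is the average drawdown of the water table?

Δh ≈ 3.89 m

A = 1.53 mi² = 3.963 × 10^6 m²
Q = 11 ML/d = 11000 m³/d
t = 48 weeks = 336 d
ΔV = Q × t = 11000 m³/d × 336 d = 3.696 × 10^6 m³
Δh = ΔV / (Sy × A) = 3.696 × 10^6 / (0.24 × 3.963 × 10^6) = 3.886 m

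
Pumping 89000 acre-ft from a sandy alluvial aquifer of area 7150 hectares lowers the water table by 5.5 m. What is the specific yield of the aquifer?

A = 7150 hectares = 7.15 × 10^7 m²
ΔV = 89000 acre-ft = 1.098 × 10^8 m³
Sy = ΔV / (A × Δh) = 1.098 × 10^8 m³ / (7.15 × 10^7 m² × 5.5 m) = 0.2792

Sy ≈ 0.28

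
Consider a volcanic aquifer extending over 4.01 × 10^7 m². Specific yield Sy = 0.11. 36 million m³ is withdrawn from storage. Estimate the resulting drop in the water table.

ΔV = 36 million m³ = 3.6 × 10^7 m³
Δh = ΔV / (Sy × A) = 3.6 × 10^7 m³ / (0.11 × 4.01 × 10^7 m²) = 8.161 m

Δh ≈ 8.16 m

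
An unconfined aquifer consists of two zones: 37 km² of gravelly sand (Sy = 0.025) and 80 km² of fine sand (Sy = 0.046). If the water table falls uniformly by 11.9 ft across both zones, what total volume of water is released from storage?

A₁ = 37 km² = 3.7 × 10^7 m²; A₂ = 80 km² = 8 × 10^7 m²
Δh = 11.9 ft = 3.627 m
ΔV₁ = 0.025 × 3.7 × 10^7 × 3.627 = 3.355 × 10^6 m³
ΔV₂ = 0.046 × 8 × 10^7 × 3.627 = 1.335 × 10^7 m³
ΔV = ΔV₁ + ΔV₂ = 1.67 × 10^7 m³

ΔV ≈ 1.67 × 10^7 m³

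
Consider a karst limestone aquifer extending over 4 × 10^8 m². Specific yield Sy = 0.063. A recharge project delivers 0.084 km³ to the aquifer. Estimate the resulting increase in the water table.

Δh ≈ 3.33 m

ΔV = 0.084 km³ = 8.4 × 10^7 m³
Δh = ΔV / (Sy × A) = 8.4 × 10^7 m³ / (0.063 × 4 × 10^8 m²) = 3.333 m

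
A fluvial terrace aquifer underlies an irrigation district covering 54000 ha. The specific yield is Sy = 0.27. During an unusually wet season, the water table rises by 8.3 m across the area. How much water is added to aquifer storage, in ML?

A = 54000 ha = 5.4 × 10^8 m²
ΔV = Sy × A × Δh = 0.27 × 5.4 × 10^8 m² × 8.3 m = 1.21 × 10^9 m³
ΔV = 1.21 × 10^9 m³ = 1.21 × 10^6 ML

ΔV ≈ 1.21 × 10^6 ML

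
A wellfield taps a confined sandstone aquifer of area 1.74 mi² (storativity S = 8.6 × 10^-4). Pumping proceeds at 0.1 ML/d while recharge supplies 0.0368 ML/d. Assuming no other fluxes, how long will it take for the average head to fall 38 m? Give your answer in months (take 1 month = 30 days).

A = 1.74 mi² = 4.507 × 10^6 m²
ΔV = S × A × Δh = 8.6 × 10^-4 × 4.507 × 10^6 × 38 = 1.473 × 10^5 m³
Net withdrawal = 0.1 − 0.0368 = 0.0632 ML/d = 63.2 m³/d
t = ΔV / Q = 1.473 × 10^5 m³ / 63.2 m³/d = 2330 d
t = 2330 d ≈ 77.68 months

t ≈ 77.7 months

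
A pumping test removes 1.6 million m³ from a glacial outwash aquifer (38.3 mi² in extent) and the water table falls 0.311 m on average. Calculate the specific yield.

Sy ≈ 0.052

A = 38.3 mi² = 9.92 × 10^7 m²
ΔV = 1.6 million m³ = 1.6 × 10^6 m³
Sy = ΔV / (A × Δh) = 1.6 × 10^6 m³ / (9.92 × 10^7 m² × 0.311 m) = 0.05186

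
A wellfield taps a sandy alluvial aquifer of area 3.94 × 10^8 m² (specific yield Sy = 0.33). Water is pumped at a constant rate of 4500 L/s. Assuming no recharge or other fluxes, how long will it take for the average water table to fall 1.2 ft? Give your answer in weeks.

t ≈ 17.5 weeks

Δh = 1.2 ft = 0.3658 m
ΔV = Sy × A × Δh = 0.33 × 3.94 × 10^8 × 0.3658 = 4.756 × 10^7 m³
Q = 4500 L/s = 3.888 × 10^5 m³/d
t = ΔV / Q = 4.756 × 10^7 m³ / 3.888 × 10^5 m³/d = 122.3 d
t = 122.3 d ≈ 17.47 weeks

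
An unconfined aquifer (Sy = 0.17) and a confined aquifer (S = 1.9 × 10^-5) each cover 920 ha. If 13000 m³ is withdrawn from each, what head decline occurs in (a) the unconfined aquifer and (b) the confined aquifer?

A = 920 ha = 9.2 × 10^6 m²
Unconfined: Δh_u = ΔV/(Sy·A) = 13000/(0.17 × 9.2 × 10^6) = 0.008312 m
Confined: Δh_c = ΔV/(S·A) = 13000/(1.9 × 10^-5 × 9.2 × 10^6) = 74.37 m

Δh_u ≈ 0.00831 m; Δh_c ≈ 74.4 m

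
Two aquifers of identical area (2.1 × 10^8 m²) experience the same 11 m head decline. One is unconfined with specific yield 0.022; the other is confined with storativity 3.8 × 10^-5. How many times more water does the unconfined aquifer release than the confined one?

Unconfined: ΔV_u = Sy × A × Δh = 0.022 × 2.1 × 10^8 × 11 = 5.082 × 10^7 m³
Confined: ΔV_c = S × A × Δh = 3.8 × 10^-5 × 2.1 × 10^8 × 11 = 87780 m³
Ratio = ΔV_u / ΔV_c = Sy / S = 0.022 / 3.8 × 10^-5 = 578.9

ΔV_u / ΔV_c ≈ 579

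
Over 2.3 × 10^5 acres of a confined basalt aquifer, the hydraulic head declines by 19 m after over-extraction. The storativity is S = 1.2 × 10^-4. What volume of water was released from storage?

A = 2.3 × 10^5 acres = 9.308 × 10^8 m²
ΔV = S × A × Δh = 1.2 × 10^-4 × 9.308 × 10^8 m² × 19 m = 2.122 × 10^6 m³

ΔV ≈ 2.12 × 10^6 m³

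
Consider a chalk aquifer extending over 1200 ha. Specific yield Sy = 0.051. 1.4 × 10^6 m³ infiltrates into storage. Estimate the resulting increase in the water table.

Δh ≈ 2.29 m

A = 1200 ha = 1.2 × 10^7 m²
Δh = ΔV / (Sy × A) = 1.4 × 10^6 m³ / (0.051 × 1.2 × 10^7 m²) = 2.288 m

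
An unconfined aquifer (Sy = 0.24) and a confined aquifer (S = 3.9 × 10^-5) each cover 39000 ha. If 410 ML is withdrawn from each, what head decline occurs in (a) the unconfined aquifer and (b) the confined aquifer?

A = 39000 ha = 3.9 × 10^8 m²
ΔV = 410 ML = 4.1 × 10^5 m³
Unconfined: Δh_u = ΔV/(Sy·A) = 4.1 × 10^5/(0.24 × 3.9 × 10^8) = 0.00438 m
Confined: Δh_c = ΔV/(S·A) = 4.1 × 10^5/(3.9 × 10^-5 × 3.9 × 10^8) = 26.96 m

Δh_u ≈ 0.00438 m; Δh_c ≈ 27 m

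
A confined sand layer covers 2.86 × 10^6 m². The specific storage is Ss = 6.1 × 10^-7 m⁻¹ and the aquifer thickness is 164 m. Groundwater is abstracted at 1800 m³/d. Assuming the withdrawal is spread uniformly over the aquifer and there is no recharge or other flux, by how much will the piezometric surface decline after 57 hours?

S = Ss × b = 6.1 × 10^-7 m⁻¹ × 164 m = 1 × 10^-4
t = 57 hours = 2.375 d
ΔV = Q × t = 1800 m³/d × 2.375 d = 4275 m³
Δh = ΔV / (S × A) = 4275 / (1 × 10^-4 × 2.86 × 10^6) = 14.94 m

Δh ≈ 14.9 m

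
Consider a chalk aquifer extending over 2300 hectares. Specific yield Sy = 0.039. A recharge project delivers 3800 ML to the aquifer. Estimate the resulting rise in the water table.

Δh ≈ 4.24 m

A = 2300 hectares = 2.3 × 10^7 m²
ΔV = 3800 ML = 3.8 × 10^6 m³
Δh = ΔV / (Sy × A) = 3.8 × 10^6 m³ / (0.039 × 2.3 × 10^7 m²) = 4.236 m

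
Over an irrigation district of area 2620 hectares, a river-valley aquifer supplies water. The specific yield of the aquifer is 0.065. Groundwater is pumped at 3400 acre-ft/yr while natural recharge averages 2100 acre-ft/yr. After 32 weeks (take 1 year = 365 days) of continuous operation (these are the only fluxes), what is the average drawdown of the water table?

A = 2620 hectares = 2.62 × 10^7 m²
Net abstraction = 3400 − 2100 = 1300 acre-ft/yr
Q_net = 1300 acre-ft/yr = 4393 m³/d
t = 32 weeks = 224 d
ΔV = Q × t = 4393 m³/d × 224 d = 9.841 × 10^5 m³
Δh = ΔV / (Sy × A) = 9.841 × 10^5 / (0.065 × 2.62 × 10^7) = 0.5779 m

Δh ≈ 0.578 m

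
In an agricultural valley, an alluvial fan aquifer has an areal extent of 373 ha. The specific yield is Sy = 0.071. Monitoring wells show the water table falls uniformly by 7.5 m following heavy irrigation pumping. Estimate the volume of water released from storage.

A = 373 ha = 3.73 × 10^6 m²
ΔV = Sy × A × Δh = 0.071 × 3.73 × 10^6 m² × 7.5 m = 1.986 × 10^6 m³

ΔV ≈ 1.99 × 10^6 m³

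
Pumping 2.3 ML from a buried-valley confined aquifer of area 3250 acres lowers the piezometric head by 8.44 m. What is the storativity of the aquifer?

A = 3250 acres = 1.315 × 10^7 m²
ΔV = 2.3 ML = 2300 m³
S = ΔV / (A × Δh) = 2300 m³ / (1.315 × 10^7 m² × 8.44 m) = 2.072 × 10^-5

S ≈ 2.1 × 10^-5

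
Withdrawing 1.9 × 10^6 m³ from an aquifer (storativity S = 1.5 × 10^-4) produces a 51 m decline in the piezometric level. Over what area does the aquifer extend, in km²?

A = ΔV / (S × Δh) = 1.9 × 10^6 / (1.5 × 10^-4 × 51) = 2.484 × 10^8 m²
A = 2.484 × 10^8 m² = 248.4 km²

A ≈ 248 km²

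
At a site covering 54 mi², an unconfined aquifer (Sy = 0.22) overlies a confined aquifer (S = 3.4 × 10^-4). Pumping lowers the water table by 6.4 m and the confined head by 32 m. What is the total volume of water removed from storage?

ΔV ≈ 1.98 × 10^8 m³

A = 54 mi² = 1.399 × 10^8 m²
Unconfined: ΔV_u = Sy × A × Δh_u = 0.22 × 1.399 × 10^8 × 6.4 = 1.969 × 10^8 m³
Confined: ΔV_c = S × A × Δh_c = 3.4 × 10^-4 × 1.399 × 10^8 × 32 = 1.522 × 10^6 m³
Total ΔV = 1.969 × 10^8 + 1.522 × 10^6 = 1.984 × 10^8 m³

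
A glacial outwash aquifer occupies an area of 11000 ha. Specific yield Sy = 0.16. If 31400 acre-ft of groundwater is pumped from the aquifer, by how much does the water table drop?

Δh ≈ 2.2 m

A = 11000 ha = 1.1 × 10^8 m²
ΔV = 31400 acre-ft = 3.873 × 10^7 m³
Δh = ΔV / (Sy × A) = 3.873 × 10^7 m³ / (0.16 × 1.1 × 10^8 m²) = 2.201 m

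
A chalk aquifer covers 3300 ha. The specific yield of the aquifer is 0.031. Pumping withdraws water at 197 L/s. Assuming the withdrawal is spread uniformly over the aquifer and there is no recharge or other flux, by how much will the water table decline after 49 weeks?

A = 3300 ha = 3.3 × 10^7 m²
Q = 197 L/s = 17020 m³/d
t = 49 weeks = 343 d
ΔV = Q × t = 17020 m³/d × 343 d = 5.838 × 10^6 m³
Δh = ΔV / (Sy × A) = 5.838 × 10^6 / (0.031 × 3.3 × 10^7) = 5.707 m

Δh ≈ 5.71 m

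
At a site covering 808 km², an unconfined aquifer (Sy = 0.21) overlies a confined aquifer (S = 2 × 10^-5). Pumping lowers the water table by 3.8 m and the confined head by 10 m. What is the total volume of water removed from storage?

A = 808 km² = 8.08 × 10^8 m²
Unconfined: ΔV_u = Sy × A × Δh_u = 0.21 × 8.08 × 10^8 × 3.8 = 6.448 × 10^8 m³
Confined: ΔV_c = S × A × Δh_c = 2 × 10^-5 × 8.08 × 10^8 × 10 = 1.616 × 10^5 m³
Total ΔV = 6.448 × 10^8 + 1.616 × 10^5 = 6.449 × 10^8 m³

ΔV ≈ 6.45 × 10^8 m³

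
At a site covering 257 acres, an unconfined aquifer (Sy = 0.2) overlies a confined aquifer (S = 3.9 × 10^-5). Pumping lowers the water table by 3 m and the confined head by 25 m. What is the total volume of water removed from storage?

ΔV ≈ 6.25 × 10^5 m³

A = 257 acres = 1.04 × 10^6 m²
Unconfined: ΔV_u = Sy × A × Δh_u = 0.2 × 1.04 × 10^6 × 3 = 6.24 × 10^5 m³
Confined: ΔV_c = S × A × Δh_c = 3.9 × 10^-5 × 1.04 × 10^6 × 25 = 1014 m³
Total ΔV = 6.24 × 10^5 + 1014 = 6.25 × 10^5 m³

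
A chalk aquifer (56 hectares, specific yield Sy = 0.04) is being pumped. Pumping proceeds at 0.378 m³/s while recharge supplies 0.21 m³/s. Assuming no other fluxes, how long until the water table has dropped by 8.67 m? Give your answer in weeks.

t ≈ 1.91 weeks

A = 56 hectares = 5.6 × 10^5 m²
ΔV = Sy × A × Δh = 0.04 × 5.6 × 10^5 × 8.67 = 1.942 × 10^5 m³
Net withdrawal = 0.378 − 0.21 = 0.168 m³/s = 14520 m³/d
t = ΔV / Q = 1.942 × 10^5 m³ / 14520 m³/d = 13.38 d
t = 13.38 d ≈ 1.911 weeks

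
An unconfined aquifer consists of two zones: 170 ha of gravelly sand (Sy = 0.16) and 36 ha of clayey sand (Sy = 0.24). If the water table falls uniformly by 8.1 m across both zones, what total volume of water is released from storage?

ΔV ≈ 2.9 × 10^6 m³

A₁ = 170 ha = 1.7 × 10^6 m²; A₂ = 36 ha = 3.6 × 10^5 m²
ΔV₁ = 0.16 × 1.7 × 10^6 × 8.1 = 2.203 × 10^6 m³
ΔV₂ = 0.24 × 3.6 × 10^5 × 8.1 = 6.998 × 10^5 m³
ΔV = ΔV₁ + ΔV₂ = 2.903 × 10^6 m³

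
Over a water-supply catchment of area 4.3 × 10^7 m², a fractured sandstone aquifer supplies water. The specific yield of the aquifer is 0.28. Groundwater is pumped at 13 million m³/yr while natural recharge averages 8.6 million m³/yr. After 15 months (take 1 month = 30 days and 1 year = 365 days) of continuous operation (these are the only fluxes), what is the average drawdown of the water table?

Δh ≈ 0.451 m

Net abstraction = 13 − 8.6 = 4.4 million m³/yr
Q_net = 4.4 million m³/yr = 12050 m³/d
t = 15 months = 450 d
ΔV = Q × t = 12050 m³/d × 450 d = 5.425 × 10^6 m³
Δh = ΔV / (Sy × A) = 5.425 × 10^6 / (0.28 × 4.3 × 10^7) = 0.4506 m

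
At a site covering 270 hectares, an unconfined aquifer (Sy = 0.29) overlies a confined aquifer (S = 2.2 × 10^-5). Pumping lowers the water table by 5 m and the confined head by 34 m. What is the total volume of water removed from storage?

A = 270 hectares = 2.7 × 10^6 m²
Unconfined: ΔV_u = Sy × A × Δh_u = 0.29 × 2.7 × 10^6 × 5 = 3.915 × 10^6 m³
Confined: ΔV_c = S × A × Δh_c = 2.2 × 10^-5 × 2.7 × 10^6 × 34 = 2020 m³
Total ΔV = 3.915 × 10^6 + 2020 = 3.917 × 10^6 m³

ΔV ≈ 3.92 × 10^6 m³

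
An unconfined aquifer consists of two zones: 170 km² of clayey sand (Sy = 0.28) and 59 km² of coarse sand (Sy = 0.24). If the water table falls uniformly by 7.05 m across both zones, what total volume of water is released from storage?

A₁ = 170 km² = 1.7 × 10^8 m²; A₂ = 59 km² = 5.9 × 10^7 m²
ΔV₁ = 0.28 × 1.7 × 10^8 × 7.05 = 3.356 × 10^8 m³
ΔV₂ = 0.24 × 5.9 × 10^7 × 7.05 = 9.983 × 10^7 m³
ΔV = ΔV₁ + ΔV₂ = 4.354 × 10^8 m³

ΔV ≈ 4.35 × 10^8 m³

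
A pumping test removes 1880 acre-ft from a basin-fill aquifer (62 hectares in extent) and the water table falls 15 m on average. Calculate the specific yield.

Sy ≈ 0.25

A = 62 hectares = 6.2 × 10^5 m²
ΔV = 1880 acre-ft = 2.319 × 10^6 m³
Sy = ΔV / (A × Δh) = 2.319 × 10^6 m³ / (6.2 × 10^5 m² × 15 m) = 0.2493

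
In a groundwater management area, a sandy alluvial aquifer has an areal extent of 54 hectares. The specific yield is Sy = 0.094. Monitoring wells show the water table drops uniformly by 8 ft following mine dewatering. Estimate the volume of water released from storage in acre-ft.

A = 54 hectares = 5.4 × 10^5 m²
Δh = 8 ft = 2.438 m
ΔV = Sy × A × Δh = 0.094 × 5.4 × 10^5 m² × 2.438 m = 1.238 × 10^5 m³
ΔV = 1.238 × 10^5 m³ = 100.3 acre-ft

ΔV ≈ 100 acre-ft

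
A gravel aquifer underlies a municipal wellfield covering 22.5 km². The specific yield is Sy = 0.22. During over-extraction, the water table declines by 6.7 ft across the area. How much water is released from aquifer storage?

A = 22.5 km² = 2.25 × 10^7 m²
Δh = 6.7 ft = 2.042 m
ΔV = Sy × A × Δh = 0.22 × 2.25 × 10^7 m² × 2.042 m = 1.011 × 10^7 m³

ΔV ≈ 1.01 × 10^7 m³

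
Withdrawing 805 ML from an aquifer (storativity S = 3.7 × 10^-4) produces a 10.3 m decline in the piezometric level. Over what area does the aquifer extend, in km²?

A ≈ 211 km²

ΔV = 805 ML = 8.05 × 10^5 m³
A = ΔV / (S × Δh) = 8.05 × 10^5 / (3.7 × 10^-4 × 10.3) = 2.112 × 10^8 m²
A = 2.112 × 10^8 m² = 211.2 km²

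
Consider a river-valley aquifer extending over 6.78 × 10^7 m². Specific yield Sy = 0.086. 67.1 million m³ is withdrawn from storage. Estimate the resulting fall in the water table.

Δh ≈ 11.5 m

ΔV = 67.1 million m³ = 6.71 × 10^7 m³
Δh = ΔV / (Sy × A) = 6.71 × 10^7 m³ / (0.086 × 6.78 × 10^7 m²) = 11.51 m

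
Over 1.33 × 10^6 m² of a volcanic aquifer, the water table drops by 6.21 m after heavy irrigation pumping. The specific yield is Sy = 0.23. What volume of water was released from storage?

ΔV ≈ 1.9 × 10^6 m³

ΔV = Sy × A × Δh = 0.23 × 1.33 × 10^6 m² × 6.21 m = 1.9 × 10^6 m³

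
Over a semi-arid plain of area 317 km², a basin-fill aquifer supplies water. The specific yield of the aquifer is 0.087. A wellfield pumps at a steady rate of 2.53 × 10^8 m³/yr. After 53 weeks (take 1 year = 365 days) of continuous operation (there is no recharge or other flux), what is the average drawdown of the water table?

A = 317 km² = 3.17 × 10^8 m²
Q = 2.53 × 10^8 m³/yr = 6.932 × 10^5 m³/d
t = 53 weeks = 371 d
ΔV = Q × t = 6.932 × 10^5 m³/d × 371 d = 2.572 × 10^8 m³
Δh = ΔV / (Sy × A) = 2.572 × 10^8 / (0.087 × 3.17 × 10^8) = 9.324 m

Δh ≈ 9.32 m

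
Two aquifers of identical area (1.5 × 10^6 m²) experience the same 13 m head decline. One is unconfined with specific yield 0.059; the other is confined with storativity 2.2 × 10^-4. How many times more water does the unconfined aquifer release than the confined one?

ΔV_u / ΔV_c ≈ 268

Unconfined: ΔV_u = Sy × A × Δh = 0.059 × 1.5 × 10^6 × 13 = 1.151 × 10^6 m³
Confined: ΔV_c = S × A × Δh = 2.2 × 10^-4 × 1.5 × 10^6 × 13 = 4290 m³
Ratio = ΔV_u / ΔV_c = Sy / S = 0.059 / 2.2 × 10^-4 = 268.2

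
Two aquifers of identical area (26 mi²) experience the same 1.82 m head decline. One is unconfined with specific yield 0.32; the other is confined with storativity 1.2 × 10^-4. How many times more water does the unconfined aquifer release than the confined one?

ΔV_u / ΔV_c ≈ 2670

A = 26 mi² = 6.734 × 10^7 m²
Unconfined: ΔV_u = Sy × A × Δh = 0.32 × 6.734 × 10^7 × 1.82 = 3.922 × 10^7 m³
Confined: ΔV_c = S × A × Δh = 1.2 × 10^-4 × 6.734 × 10^7 × 1.82 = 14710 m³
Ratio = ΔV_u / ΔV_c = Sy / S = 0.32 / 1.2 × 10^-4 = 2667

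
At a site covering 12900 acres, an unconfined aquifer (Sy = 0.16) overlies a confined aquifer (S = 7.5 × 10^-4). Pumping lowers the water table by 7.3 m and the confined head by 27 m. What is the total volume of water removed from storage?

A = 12900 acres = 5.22 × 10^7 m²
Unconfined: ΔV_u = Sy × A × Δh_u = 0.16 × 5.22 × 10^7 × 7.3 = 6.097 × 10^7 m³
Confined: ΔV_c = S × A × Δh_c = 7.5 × 10^-4 × 5.22 × 10^7 × 27 = 1.057 × 10^6 m³
Total ΔV = 6.097 × 10^7 + 1.057 × 10^6 = 6.203 × 10^7 m³

ΔV ≈ 6.2 × 10^7 m³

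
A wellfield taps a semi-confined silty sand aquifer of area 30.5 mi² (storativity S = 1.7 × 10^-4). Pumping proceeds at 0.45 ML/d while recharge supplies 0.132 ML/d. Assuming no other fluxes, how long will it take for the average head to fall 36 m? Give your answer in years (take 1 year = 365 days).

A = 30.5 mi² = 7.899 × 10^7 m²
ΔV = S × A × Δh = 1.7 × 10^-4 × 7.899 × 10^7 × 36 = 4.834 × 10^5 m³
Net withdrawal = 0.45 − 0.132 = 0.318 ML/d = 318 m³/d
t = ΔV / Q = 4.834 × 10^5 m³ / 318 m³/d = 1520 d
t = 1520 d ≈ 4.165 years

t ≈ 4.17 years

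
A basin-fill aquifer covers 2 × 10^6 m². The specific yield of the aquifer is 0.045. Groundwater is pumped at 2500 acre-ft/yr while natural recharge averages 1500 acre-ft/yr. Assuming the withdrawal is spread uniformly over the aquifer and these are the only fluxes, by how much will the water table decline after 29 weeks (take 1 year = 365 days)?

Δh ≈ 7.62 m

Net abstraction = 2500 − 1500 = 1000 acre-ft/yr
Q_net = 1000 acre-ft/yr = 3379 m³/d
t = 29 weeks = 203 d
ΔV = Q × t = 3379 m³/d × 203 d = 6.86 × 10^5 m³
Δh = ΔV / (Sy × A) = 6.86 × 10^5 / (0.045 × 2 × 10^6) = 7.622 m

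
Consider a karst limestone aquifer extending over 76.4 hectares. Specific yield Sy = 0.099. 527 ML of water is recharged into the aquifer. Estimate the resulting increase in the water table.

Δh ≈ 6.97 m

A = 76.4 hectares = 7.64 × 10^5 m²
ΔV = 527 ML = 5.27 × 10^5 m³
Δh = ΔV / (Sy × A) = 5.27 × 10^5 m³ / (0.099 × 7.64 × 10^5 m²) = 6.968 m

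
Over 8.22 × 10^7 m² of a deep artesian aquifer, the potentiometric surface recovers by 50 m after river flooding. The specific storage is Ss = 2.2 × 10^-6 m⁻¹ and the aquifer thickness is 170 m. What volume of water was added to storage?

S = Ss × b = 2.2 × 10^-6 m⁻¹ × 170 m = 3.74 × 10^-4
ΔV = S × A × Δh = 3.74 × 10^-4 × 8.22 × 10^7 m² × 50 m = 1.537 × 10^6 m³

ΔV ≈ 1.54 × 10^6 m³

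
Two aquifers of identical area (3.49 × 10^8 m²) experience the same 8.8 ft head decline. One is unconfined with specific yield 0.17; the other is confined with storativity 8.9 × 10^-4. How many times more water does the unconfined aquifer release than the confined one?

Δh = 8.8 ft = 2.682 m
Unconfined: ΔV_u = Sy × A × Δh = 0.17 × 3.49 × 10^8 × 2.682 = 1.591 × 10^8 m³
Confined: ΔV_c = S × A × Δh = 8.9 × 10^-4 × 3.49 × 10^8 × 2.682 = 8.331 × 10^5 m³
Ratio = ΔV_u / ΔV_c = Sy / S = 0.17 / 8.9 × 10^-4 = 191

ΔV_u / ΔV_c ≈ 191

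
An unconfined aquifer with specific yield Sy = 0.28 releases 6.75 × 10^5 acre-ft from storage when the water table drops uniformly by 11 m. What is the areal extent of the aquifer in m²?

ΔV = 6.75 × 10^5 acre-ft = 8.326 × 10^8 m³
A = ΔV / (Sy × Δh) = 8.326 × 10^8 / (0.28 × 11) = 2.703 × 10^8 m²

A ≈ 2.7 × 10^8 m²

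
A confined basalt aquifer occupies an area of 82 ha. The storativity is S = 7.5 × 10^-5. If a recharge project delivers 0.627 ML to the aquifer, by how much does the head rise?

Δh ≈ 10.2 m

A = 82 ha = 8.2 × 10^5 m²
ΔV = 0.627 ML = 627 m³
Δh = ΔV / (S × A) = 627 m³ / (7.5 × 10^-5 × 8.2 × 10^5 m²) = 10.2 m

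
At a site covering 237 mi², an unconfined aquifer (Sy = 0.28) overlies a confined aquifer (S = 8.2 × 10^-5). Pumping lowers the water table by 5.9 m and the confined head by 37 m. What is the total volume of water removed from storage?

A = 237 mi² = 6.138 × 10^8 m²
Unconfined: ΔV_u = Sy × A × Δh_u = 0.28 × 6.138 × 10^8 × 5.9 = 1.014 × 10^9 m³
Confined: ΔV_c = S × A × Δh_c = 8.2 × 10^-5 × 6.138 × 10^8 × 37 = 1.862 × 10^6 m³
Total ΔV = 1.014 × 10^9 + 1.862 × 10^6 = 1.016 × 10^9 m³

ΔV ≈ 1.02 × 10^9 m³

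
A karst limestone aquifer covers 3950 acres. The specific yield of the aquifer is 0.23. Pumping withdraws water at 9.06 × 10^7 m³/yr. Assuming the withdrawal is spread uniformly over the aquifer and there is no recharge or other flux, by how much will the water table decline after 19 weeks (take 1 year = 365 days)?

Δh ≈ 8.98 m

A = 3950 acres = 1.599 × 10^7 m²
Q = 9.06 × 10^7 m³/yr = 2.482 × 10^5 m³/d
t = 19 weeks = 133 d
ΔV = Q × t = 2.482 × 10^5 m³/d × 133 d = 3.301 × 10^7 m³
Δh = ΔV / (Sy × A) = 3.301 × 10^7 / (0.23 × 1.599 × 10^7) = 8.979 m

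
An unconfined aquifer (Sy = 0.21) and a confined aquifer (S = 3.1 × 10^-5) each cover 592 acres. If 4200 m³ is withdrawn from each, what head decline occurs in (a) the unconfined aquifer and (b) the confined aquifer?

A = 592 acres = 2.396 × 10^6 m²
Unconfined: Δh_u = ΔV/(Sy·A) = 4200/(0.21 × 2.396 × 10^6) = 0.008348 m
Confined: Δh_c = ΔV/(S·A) = 4200/(3.1 × 10^-5 × 2.396 × 10^6) = 56.55 m

Δh_u ≈ 0.00835 m; Δh_c ≈ 56.6 m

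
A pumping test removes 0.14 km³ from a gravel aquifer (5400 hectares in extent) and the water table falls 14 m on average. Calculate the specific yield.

Sy ≈ 0.19

A = 5400 hectares = 5.4 × 10^7 m²
ΔV = 0.14 km³ = 1.4 × 10^8 m³
Sy = ΔV / (A × Δh) = 1.4 × 10^8 m³ / (5.4 × 10^7 m² × 14 m) = 0.1852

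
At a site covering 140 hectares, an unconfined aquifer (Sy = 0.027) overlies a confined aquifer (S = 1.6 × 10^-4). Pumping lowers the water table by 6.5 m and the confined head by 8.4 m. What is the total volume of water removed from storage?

ΔV ≈ 2.48 × 10^5 m³

A = 140 hectares = 1.4 × 10^6 m²
Unconfined: ΔV_u = Sy × A × Δh_u = 0.027 × 1.4 × 10^6 × 6.5 = 2.457 × 10^5 m³
Confined: ΔV_c = S × A × Δh_c = 1.6 × 10^-4 × 1.4 × 10^6 × 8.4 = 1882 m³
Total ΔV = 2.457 × 10^5 + 1882 = 2.476 × 10^5 m³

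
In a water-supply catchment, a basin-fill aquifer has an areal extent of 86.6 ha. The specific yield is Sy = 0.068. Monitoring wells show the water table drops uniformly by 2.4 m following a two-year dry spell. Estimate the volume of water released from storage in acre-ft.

ΔV ≈ 115 acre-ft

A = 86.6 ha = 8.66 × 10^5 m²
ΔV = Sy × A × Δh = 0.068 × 8.66 × 10^5 m² × 2.4 m = 1.413 × 10^5 m³
ΔV = 1.413 × 10^5 m³ = 114.6 acre-ft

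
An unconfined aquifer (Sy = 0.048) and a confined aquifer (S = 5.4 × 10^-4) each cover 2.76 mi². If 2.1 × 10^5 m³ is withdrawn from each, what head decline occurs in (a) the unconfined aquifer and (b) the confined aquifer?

Δh_u ≈ 0.612 m; Δh_c ≈ 54.4 m

A = 2.76 mi² = 7.148 × 10^6 m²
Unconfined: Δh_u = ΔV/(Sy·A) = 2.1 × 10^5/(0.048 × 7.148 × 10^6) = 0.612 m
Confined: Δh_c = ΔV/(S·A) = 2.1 × 10^5/(5.4 × 10^-4 × 7.148 × 10^6) = 54.4 m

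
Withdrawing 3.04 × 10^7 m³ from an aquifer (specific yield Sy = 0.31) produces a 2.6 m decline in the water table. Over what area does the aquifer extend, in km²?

A ≈ 37.7 km²

A = ΔV / (Sy × Δh) = 3.04 × 10^7 / (0.31 × 2.6) = 3.772 × 10^7 m²
A = 3.772 × 10^7 m² = 37.72 km²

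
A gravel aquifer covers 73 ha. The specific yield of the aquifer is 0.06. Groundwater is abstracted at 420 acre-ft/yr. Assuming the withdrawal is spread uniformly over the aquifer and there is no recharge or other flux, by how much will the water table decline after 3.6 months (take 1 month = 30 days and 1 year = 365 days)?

Δh ≈ 3.5 m

A = 73 ha = 7.3 × 10^5 m²
Q = 420 acre-ft/yr = 1419 m³/d
t = 3.6 months = 108 d
ΔV = Q × t = 1419 m³/d × 108 d = 1.533 × 10^5 m³
Δh = ΔV / (Sy × A) = 1.533 × 10^5 / (0.06 × 7.3 × 10^5) = 3.5 m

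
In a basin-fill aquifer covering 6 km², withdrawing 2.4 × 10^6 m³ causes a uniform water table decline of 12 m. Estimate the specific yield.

Sy ≈ 0.033

A = 6 km² = 6 × 10^6 m²
Sy = ΔV / (A × Δh) = 2.4 × 10^6 m³ / (6 × 10^6 m² × 12 m) = 0.03333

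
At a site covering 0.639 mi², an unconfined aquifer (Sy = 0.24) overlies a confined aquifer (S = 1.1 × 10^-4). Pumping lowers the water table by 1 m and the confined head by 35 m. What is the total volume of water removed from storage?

A = 0.639 mi² = 1.655 × 10^6 m²
Unconfined: ΔV_u = Sy × A × Δh_u = 0.24 × 1.655 × 10^6 × 1 = 3.972 × 10^5 m³
Confined: ΔV_c = S × A × Δh_c = 1.1 × 10^-4 × 1.655 × 10^6 × 35 = 6372 m³
Total ΔV = 3.972 × 10^5 + 6372 = 4.036 × 10^5 m³

ΔV ≈ 4.04 × 10^5 m³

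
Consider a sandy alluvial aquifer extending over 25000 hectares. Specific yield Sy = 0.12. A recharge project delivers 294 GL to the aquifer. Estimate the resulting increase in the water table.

A = 25000 hectares = 2.5 × 10^8 m²
ΔV = 294 GL = 2.94 × 10^8 m³
Δh = ΔV / (Sy × A) = 2.94 × 10^8 m³ / (0.12 × 2.5 × 10^8 m²) = 9.8 m

Δh ≈ 9.8 m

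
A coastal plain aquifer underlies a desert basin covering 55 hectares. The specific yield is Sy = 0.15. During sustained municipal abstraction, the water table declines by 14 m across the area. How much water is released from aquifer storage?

ΔV ≈ 1.16 × 10^6 m³

A = 55 hectares = 5.5 × 10^5 m²
ΔV = Sy × A × Δh = 0.15 × 5.5 × 10^5 m² × 14 m = 1.155 × 10^6 m³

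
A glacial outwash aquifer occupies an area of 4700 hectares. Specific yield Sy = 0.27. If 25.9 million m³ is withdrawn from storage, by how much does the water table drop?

A = 4700 hectares = 4.7 × 10^7 m²
ΔV = 25.9 million m³ = 2.59 × 10^7 m³
Δh = ΔV / (Sy × A) = 2.59 × 10^7 m³ / (0.27 × 4.7 × 10^7 m²) = 2.041 m

Δh ≈ 2.04 m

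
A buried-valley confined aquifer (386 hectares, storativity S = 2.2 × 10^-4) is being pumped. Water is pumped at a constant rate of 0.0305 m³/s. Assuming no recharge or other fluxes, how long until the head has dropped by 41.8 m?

A = 386 hectares = 3.86 × 10^6 m²
ΔV = S × A × Δh = 2.2 × 10^-4 × 3.86 × 10^6 × 41.8 = 35500 m³
Q = 0.0305 m³/s = 2635 m³/d
t = ΔV / Q = 35500 m³ / 2635 m³/d = 13.47 d

t ≈ 13.5 days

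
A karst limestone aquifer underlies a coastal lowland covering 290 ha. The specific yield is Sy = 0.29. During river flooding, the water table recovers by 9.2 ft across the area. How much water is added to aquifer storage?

A = 290 ha = 2.9 × 10^6 m²
Δh = 9.2 ft = 2.804 m
ΔV = Sy × A × Δh = 0.29 × 2.9 × 10^6 m² × 2.804 m = 2.358 × 10^6 m³

ΔV ≈ 2.36 × 10^6 m³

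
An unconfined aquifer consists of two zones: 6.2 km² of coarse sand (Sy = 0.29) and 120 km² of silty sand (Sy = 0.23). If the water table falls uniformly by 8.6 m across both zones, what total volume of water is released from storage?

ΔV ≈ 2.53 × 10^8 m³

A₁ = 6.2 km² = 6.2 × 10^6 m²; A₂ = 120 km² = 1.2 × 10^8 m²
ΔV₁ = 0.29 × 6.2 × 10^6 × 8.6 = 1.546 × 10^7 m³
ΔV₂ = 0.23 × 1.2 × 10^8 × 8.6 = 2.374 × 10^8 m³
ΔV = ΔV₁ + ΔV₂ = 2.528 × 10^8 m³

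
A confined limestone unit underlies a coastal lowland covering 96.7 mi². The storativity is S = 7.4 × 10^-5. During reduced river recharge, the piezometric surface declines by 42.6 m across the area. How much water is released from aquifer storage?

A = 96.7 mi² = 2.505 × 10^8 m²
ΔV = S × A × Δh = 7.4 × 10^-5 × 2.505 × 10^8 m² × 42.6 m = 7.895 × 10^5 m³

ΔV ≈ 7.9 × 10^5 m³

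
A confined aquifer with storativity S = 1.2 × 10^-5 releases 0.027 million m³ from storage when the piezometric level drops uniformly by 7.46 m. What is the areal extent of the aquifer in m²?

A ≈ 3.02 × 10^8 m²

ΔV = 0.027 million m³ = 27000 m³
A = ΔV / (S × Δh) = 27000 / (1.2 × 10^-5 × 7.46) = 3.016 × 10^8 m²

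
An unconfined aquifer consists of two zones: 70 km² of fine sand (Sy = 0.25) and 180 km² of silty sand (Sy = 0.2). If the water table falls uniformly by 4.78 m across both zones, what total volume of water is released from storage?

A₁ = 70 km² = 7 × 10^7 m²; A₂ = 180 km² = 1.8 × 10^8 m²
ΔV₁ = 0.25 × 7 × 10^7 × 4.78 = 8.365 × 10^7 m³
ΔV₂ = 0.2 × 1.8 × 10^8 × 4.78 = 1.721 × 10^8 m³
ΔV = ΔV₁ + ΔV₂ = 2.557 × 10^8 m³

ΔV ≈ 2.56 × 10^8 m³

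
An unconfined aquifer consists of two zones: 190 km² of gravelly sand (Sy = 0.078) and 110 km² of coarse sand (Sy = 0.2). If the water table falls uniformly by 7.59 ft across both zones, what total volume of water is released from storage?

A₁ = 190 km² = 1.9 × 10^8 m²; A₂ = 110 km² = 1.1 × 10^8 m²
Δh = 7.59 ft = 2.313 m
ΔV₁ = 0.078 × 1.9 × 10^8 × 2.313 = 3.429 × 10^7 m³
ΔV₂ = 0.2 × 1.1 × 10^8 × 2.313 = 5.09 × 10^7 m³
ΔV = ΔV₁ + ΔV₂ = 8.518 × 10^7 m³

ΔV ≈ 8.52 × 10^7 m³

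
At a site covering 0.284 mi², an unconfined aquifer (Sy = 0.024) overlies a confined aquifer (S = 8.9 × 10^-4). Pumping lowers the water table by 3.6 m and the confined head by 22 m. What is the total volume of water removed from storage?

ΔV ≈ 78000 m³

A = 0.284 mi² = 7.356 × 10^5 m²
Unconfined: ΔV_u = Sy × A × Δh_u = 0.024 × 7.356 × 10^5 × 3.6 = 63550 m³
Confined: ΔV_c = S × A × Δh_c = 8.9 × 10^-4 × 7.356 × 10^5 × 22 = 14400 m³
Total ΔV = 63550 + 14400 = 77950 m³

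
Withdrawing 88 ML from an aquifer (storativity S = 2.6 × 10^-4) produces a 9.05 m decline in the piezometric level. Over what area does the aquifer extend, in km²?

A ≈ 37.4 km²

ΔV = 88 ML = 88000 m³
A = ΔV / (S × Δh) = 88000 / (2.6 × 10^-4 × 9.05) = 3.74 × 10^7 m²
A = 3.74 × 10^7 m² = 37.4 km²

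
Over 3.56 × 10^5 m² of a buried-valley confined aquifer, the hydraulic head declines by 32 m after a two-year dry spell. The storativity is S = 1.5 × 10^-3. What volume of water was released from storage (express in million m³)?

ΔV ≈ 0.0171 million m³

ΔV = S × A × Δh = 0.0015 × 3.56 × 10^5 m² × 32 m = 17090 m³
ΔV = 17090 m³ = 0.01709 million m³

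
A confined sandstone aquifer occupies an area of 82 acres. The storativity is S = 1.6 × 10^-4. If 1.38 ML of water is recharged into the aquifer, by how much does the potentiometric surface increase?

A = 82 acres = 3.318 × 10^5 m²
ΔV = 1.38 ML = 1380 m³
Δh = ΔV / (S × A) = 1380 m³ / (1.6 × 10^-4 × 3.318 × 10^5 m²) = 25.99 m

Δh ≈ 26 m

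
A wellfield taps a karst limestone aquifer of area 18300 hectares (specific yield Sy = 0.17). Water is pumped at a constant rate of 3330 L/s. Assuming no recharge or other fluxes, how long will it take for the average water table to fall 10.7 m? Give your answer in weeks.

t ≈ 165 weeks

A = 18300 hectares = 1.83 × 10^8 m²
ΔV = Sy × A × Δh = 0.17 × 1.83 × 10^8 × 10.7 = 3.329 × 10^8 m³
Q = 3330 L/s = 2.877 × 10^5 m³/d
t = ΔV / Q = 3.329 × 10^8 m³ / 2.877 × 10^5 m³/d = 1157 d
t = 1157 d ≈ 165.3 weeks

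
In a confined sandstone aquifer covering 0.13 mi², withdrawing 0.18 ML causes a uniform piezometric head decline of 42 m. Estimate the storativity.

A = 0.13 mi² = 3.367 × 10^5 m²
ΔV = 0.18 ML = 180 m³
S = ΔV / (A × Δh) = 180 m³ / (3.367 × 10^5 m² × 42 m) = 1.273 × 10^-5

S ≈ 1.3 × 10^-5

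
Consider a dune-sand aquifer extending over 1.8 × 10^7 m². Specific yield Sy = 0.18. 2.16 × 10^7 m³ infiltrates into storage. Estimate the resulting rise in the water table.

Δh ≈ 6.67 m

Δh = ΔV / (Sy × A) = 2.16 × 10^7 m³ / (0.18 × 1.8 × 10^7 m²) = 6.667 m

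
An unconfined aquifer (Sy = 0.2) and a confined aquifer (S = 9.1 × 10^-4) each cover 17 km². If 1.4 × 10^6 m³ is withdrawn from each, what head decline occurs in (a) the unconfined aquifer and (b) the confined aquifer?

Δh_u ≈ 0.412 m; Δh_c ≈ 90.5 m

A = 17 km² = 1.7 × 10^7 m²
Unconfined: Δh_u = ΔV/(Sy·A) = 1.4 × 10^6/(0.2 × 1.7 × 10^7) = 0.4118 m
Confined: Δh_c = ΔV/(S·A) = 1.4 × 10^6/(9.1 × 10^-4 × 1.7 × 10^7) = 90.5 m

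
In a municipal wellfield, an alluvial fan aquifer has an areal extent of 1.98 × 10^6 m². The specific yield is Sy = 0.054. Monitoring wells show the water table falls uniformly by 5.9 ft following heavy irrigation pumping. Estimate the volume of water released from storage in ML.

ΔV ≈ 192 ML

Δh = 5.9 ft = 1.798 m
ΔV = Sy × A × Δh = 0.054 × 1.98 × 10^6 m² × 1.798 m = 1.923 × 10^5 m³
ΔV = 1.923 × 10^5 m³ = 192.3 ML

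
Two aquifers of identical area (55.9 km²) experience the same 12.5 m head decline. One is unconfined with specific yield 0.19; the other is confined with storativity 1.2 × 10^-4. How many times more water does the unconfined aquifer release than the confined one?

ΔV_u / ΔV_c ≈ 1580

A = 55.9 km² = 5.59 × 10^7 m²
Unconfined: ΔV_u = Sy × A × Δh = 0.19 × 5.59 × 10^7 × 12.5 = 1.328 × 10^8 m³
Confined: ΔV_c = S × A × Δh = 1.2 × 10^-4 × 5.59 × 10^7 × 12.5 = 83850 m³
Ratio = ΔV_u / ΔV_c = Sy / S = 0.19 / 1.2 × 10^-4 = 1583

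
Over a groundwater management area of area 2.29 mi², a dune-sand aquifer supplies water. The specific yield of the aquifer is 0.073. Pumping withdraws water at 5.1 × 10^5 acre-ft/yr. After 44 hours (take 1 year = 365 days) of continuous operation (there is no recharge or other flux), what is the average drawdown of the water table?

A = 2.29 mi² = 5.931 × 10^6 m²
Q = 5.1 × 10^5 acre-ft/yr = 1.723 × 10^6 m³/d
t = 44 hours = 1.833 d
ΔV = Q × t = 1.723 × 10^6 m³/d × 1.833 d = 3.16 × 10^6 m³
Δh = ΔV / (Sy × A) = 3.16 × 10^6 / (0.073 × 5.931 × 10^6) = 7.298 m

Δh ≈ 7.3 m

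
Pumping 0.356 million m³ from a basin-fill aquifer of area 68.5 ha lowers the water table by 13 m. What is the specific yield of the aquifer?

Sy ≈ 0.04

A = 68.5 ha = 6.85 × 10^5 m²
ΔV = 0.356 million m³ = 3.56 × 10^5 m³
Sy = ΔV / (A × Δh) = 3.56 × 10^5 m³ / (6.85 × 10^5 m² × 13 m) = 0.03998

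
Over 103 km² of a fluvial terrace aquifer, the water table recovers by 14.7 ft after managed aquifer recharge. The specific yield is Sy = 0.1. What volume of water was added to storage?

A = 103 km² = 1.03 × 10^8 m²
Δh = 14.7 ft = 4.481 m
ΔV = Sy × A × Δh = 0.1 × 1.03 × 10^8 m² × 4.481 m = 4.615 × 10^7 m³

ΔV ≈ 4.61 × 10^7 m³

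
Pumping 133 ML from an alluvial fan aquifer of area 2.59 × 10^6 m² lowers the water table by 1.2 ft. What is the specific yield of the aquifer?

Δh = 1.2 ft = 0.3658 m
ΔV = 133 ML = 1.33 × 10^5 m³
Sy = ΔV / (A × Δh) = 1.33 × 10^5 m³ / (2.59 × 10^6 m² × 0.3658 m) = 0.1404

Sy ≈ 0.14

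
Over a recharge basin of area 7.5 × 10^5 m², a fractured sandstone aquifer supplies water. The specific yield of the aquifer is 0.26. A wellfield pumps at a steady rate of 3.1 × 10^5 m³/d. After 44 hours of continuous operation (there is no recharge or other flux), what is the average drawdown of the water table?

Δh ≈ 2.91 m

t = 44 hours = 1.833 d
ΔV = Q × t = 3.1 × 10^5 m³/d × 1.833 d = 5.683 × 10^5 m³
Δh = ΔV / (Sy × A) = 5.683 × 10^5 / (0.26 × 7.5 × 10^5) = 2.915 m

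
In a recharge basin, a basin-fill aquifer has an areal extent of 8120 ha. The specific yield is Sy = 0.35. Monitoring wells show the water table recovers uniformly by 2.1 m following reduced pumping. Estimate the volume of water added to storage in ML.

A = 8120 ha = 8.12 × 10^7 m²
ΔV = Sy × A × Δh = 0.35 × 8.12 × 10^7 m² × 2.1 m = 5.968 × 10^7 m³
ΔV = 5.968 × 10^7 m³ = 59680 ML

ΔV ≈ 59700 ML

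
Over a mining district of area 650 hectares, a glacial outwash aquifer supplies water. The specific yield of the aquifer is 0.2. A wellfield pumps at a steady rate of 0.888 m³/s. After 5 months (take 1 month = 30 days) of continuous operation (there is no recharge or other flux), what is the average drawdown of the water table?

A = 650 hectares = 6.5 × 10^6 m²
Q = 0.888 m³/s = 76720 m³/d
t = 5 months = 150 d
ΔV = Q × t = 76720 m³/d × 150 d = 1.151 × 10^7 m³
Δh = ΔV / (Sy × A) = 1.151 × 10^7 / (0.2 × 6.5 × 10^6) = 8.853 m

Δh ≈ 8.85 m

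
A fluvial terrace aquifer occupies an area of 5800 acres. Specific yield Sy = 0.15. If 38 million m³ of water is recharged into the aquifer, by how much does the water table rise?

A = 5800 acres = 2.347 × 10^7 m²
ΔV = 38 million m³ = 3.8 × 10^7 m³
Δh = ΔV / (Sy × A) = 3.8 × 10^7 m³ / (0.15 × 2.347 × 10^7 m²) = 10.79 m

Δh ≈ 10.8 m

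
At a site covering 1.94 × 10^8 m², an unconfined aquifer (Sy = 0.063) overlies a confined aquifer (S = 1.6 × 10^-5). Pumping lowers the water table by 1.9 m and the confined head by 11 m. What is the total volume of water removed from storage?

ΔV ≈ 2.33 × 10^7 m³

Unconfined: ΔV_u = Sy × A × Δh_u = 0.063 × 1.94 × 10^8 × 1.9 = 2.322 × 10^7 m³
Confined: ΔV_c = S × A × Δh_c = 1.6 × 10^-5 × 1.94 × 10^8 × 11 = 34140 m³
Total ΔV = 2.322 × 10^7 + 34140 = 2.326 × 10^7 m³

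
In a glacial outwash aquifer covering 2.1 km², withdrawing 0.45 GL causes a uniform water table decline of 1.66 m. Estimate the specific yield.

Sy ≈ 0.13

A = 2.1 km² = 2.1 × 10^6 m²
ΔV = 0.45 GL = 4.5 × 10^5 m³
Sy = ΔV / (A × Δh) = 4.5 × 10^5 m³ / (2.1 × 10^6 m² × 1.66 m) = 0.1291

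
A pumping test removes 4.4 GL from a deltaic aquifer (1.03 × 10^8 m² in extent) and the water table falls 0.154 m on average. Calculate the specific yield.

Sy ≈ 0.28

ΔV = 4.4 GL = 4.4 × 10^6 m³
Sy = ΔV / (A × Δh) = 4.4 × 10^6 m³ / (1.03 × 10^8 m² × 0.154 m) = 0.2774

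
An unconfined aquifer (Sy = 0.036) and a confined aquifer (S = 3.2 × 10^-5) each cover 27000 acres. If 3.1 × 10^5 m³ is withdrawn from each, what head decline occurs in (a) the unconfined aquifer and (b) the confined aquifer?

Δh_u ≈ 0.0788 m; Δh_c ≈ 88.7 m

A = 27000 acres = 1.093 × 10^8 m²
Unconfined: Δh_u = ΔV/(Sy·A) = 3.1 × 10^5/(0.036 × 1.093 × 10^8) = 0.07881 m
Confined: Δh_c = ΔV/(S·A) = 3.1 × 10^5/(3.2 × 10^-5 × 1.093 × 10^8) = 88.66 m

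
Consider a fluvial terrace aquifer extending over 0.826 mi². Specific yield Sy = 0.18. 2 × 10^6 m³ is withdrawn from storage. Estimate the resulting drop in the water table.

A = 0.826 mi² = 2.139 × 10^6 m²
Δh = ΔV / (Sy × A) = 2 × 10^6 m³ / (0.18 × 2.139 × 10^6 m²) = 5.194 m

Δh ≈ 5.19 m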